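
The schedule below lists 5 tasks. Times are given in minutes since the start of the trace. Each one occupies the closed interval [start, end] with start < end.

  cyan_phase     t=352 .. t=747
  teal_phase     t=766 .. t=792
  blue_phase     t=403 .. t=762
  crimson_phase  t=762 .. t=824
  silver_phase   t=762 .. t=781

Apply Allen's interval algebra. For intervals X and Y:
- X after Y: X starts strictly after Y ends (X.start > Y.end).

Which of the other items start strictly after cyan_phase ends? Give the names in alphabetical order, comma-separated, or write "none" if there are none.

Target cyan_phase = [t=352, t=747].
blue_phase [t=403, t=762] → overlapped-by → no.
crimson_phase [t=762, t=824] → after → yes.
silver_phase [t=762, t=781] → after → yes.
teal_phase [t=766, t=792] → after → yes.
Result: crimson_phase, silver_phase, teal_phase.

crimson_phase, silver_phase, teal_phase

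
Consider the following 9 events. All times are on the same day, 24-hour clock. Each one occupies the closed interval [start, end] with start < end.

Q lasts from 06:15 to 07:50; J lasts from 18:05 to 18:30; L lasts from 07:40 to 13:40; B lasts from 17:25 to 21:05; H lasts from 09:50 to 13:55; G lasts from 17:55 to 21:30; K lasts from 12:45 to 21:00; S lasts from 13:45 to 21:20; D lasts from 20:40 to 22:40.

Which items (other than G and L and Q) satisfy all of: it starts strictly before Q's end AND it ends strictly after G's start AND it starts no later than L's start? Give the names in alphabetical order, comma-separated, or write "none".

none

Conditions: its start is strictly before Q's end (X.start < 07:50) AND its end is strictly after G's start (X.end > 17:55) AND its start is no later than L's start (X.start <= 07:40).
B: start 17:25 < 07:50? ✗; end 21:05 > 17:55? ✓; start 17:25 <= 07:40? ✗ → no.
D: start 20:40 < 07:50? ✗; end 22:40 > 17:55? ✓; start 20:40 <= 07:40? ✗ → no.
H: start 09:50 < 07:50? ✗; end 13:55 > 17:55? ✗; start 09:50 <= 07:40? ✗ → no.
J: start 18:05 < 07:50? ✗; end 18:30 > 17:55? ✓; start 18:05 <= 07:40? ✗ → no.
K: start 12:45 < 07:50? ✗; end 21:00 > 17:55? ✓; start 12:45 <= 07:40? ✗ → no.
S: start 13:45 < 07:50? ✗; end 21:20 > 17:55? ✓; start 13:45 <= 07:40? ✗ → no.
Result: none.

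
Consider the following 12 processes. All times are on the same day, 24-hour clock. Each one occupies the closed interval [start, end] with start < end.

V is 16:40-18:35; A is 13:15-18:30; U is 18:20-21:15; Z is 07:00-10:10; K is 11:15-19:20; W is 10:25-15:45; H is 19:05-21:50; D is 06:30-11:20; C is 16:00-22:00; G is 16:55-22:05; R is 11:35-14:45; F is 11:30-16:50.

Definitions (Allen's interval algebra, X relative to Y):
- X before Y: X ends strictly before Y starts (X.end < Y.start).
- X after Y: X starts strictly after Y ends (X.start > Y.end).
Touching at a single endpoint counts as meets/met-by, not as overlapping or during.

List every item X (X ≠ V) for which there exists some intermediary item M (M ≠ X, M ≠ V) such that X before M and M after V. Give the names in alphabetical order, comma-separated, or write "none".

A, D, F, R, W, Z

Target V = [16:40, 18:35].
Intermediaries M with M after V: H.
Via H — items with X before H: A, D, F, R, W, Z.
Union: A, D, F, R, W, Z.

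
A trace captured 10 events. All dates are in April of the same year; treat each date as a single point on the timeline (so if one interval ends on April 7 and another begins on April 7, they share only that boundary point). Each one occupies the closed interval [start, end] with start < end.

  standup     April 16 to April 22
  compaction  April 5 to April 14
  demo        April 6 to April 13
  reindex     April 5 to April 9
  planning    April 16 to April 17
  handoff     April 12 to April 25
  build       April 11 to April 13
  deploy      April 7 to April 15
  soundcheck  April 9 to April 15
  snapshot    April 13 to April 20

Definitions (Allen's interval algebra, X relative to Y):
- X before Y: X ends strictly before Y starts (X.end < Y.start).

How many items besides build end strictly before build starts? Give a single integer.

1

Target build = [April 11, April 13].
compaction [April 5, April 14] → contains → no.
demo [April 6, April 13] → finished-by → no.
deploy [April 7, April 15] → contains → no.
handoff [April 12, April 25] → overlapped-by → no.
planning [April 16, April 17] → after → no.
reindex [April 5, April 9] → before → counts.
snapshot [April 13, April 20] → met-by → no.
soundcheck [April 9, April 15] → contains → no.
standup [April 16, April 22] → after → no.
Total: 1.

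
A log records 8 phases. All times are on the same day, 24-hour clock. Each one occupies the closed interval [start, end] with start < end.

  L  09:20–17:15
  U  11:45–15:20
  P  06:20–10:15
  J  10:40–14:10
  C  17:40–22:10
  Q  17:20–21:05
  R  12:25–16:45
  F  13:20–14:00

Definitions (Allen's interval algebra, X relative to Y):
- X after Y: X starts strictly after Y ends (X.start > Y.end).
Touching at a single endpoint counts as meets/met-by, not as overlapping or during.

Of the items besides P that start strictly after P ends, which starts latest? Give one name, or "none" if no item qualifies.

C

Target P = [06:20, 10:15].
C [17:40, 22:10] → after → candidate.
F [13:20, 14:00] → after → candidate.
J [10:40, 14:10] → after → candidate.
L [09:20, 17:15] → overlapped-by → excluded.
Q [17:20, 21:05] → after → candidate.
R [12:25, 16:45] → after → candidate.
U [11:45, 15:20] → after → candidate.
Among candidates, latest start is 17:40 → C.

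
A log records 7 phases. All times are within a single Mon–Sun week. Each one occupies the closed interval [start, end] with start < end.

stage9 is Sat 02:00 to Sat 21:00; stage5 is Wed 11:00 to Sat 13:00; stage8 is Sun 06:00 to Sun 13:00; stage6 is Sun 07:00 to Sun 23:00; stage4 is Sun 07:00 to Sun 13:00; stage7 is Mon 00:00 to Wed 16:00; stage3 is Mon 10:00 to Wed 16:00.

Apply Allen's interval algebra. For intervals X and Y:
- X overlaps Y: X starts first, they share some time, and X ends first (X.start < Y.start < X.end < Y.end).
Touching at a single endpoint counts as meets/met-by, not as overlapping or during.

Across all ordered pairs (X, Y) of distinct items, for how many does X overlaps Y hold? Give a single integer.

Checking all 42 ordered pairs for relation 'overlaps'; matching pairs in alphabetical order:
(stage3, stage5): stage3 overlaps stage5 ✓
(stage5, stage9): stage5 overlaps stage9 ✓
(stage7, stage5): stage7 overlaps stage5 ✓
(stage8, stage6): stage8 overlaps stage6 ✓
Count: 4.

4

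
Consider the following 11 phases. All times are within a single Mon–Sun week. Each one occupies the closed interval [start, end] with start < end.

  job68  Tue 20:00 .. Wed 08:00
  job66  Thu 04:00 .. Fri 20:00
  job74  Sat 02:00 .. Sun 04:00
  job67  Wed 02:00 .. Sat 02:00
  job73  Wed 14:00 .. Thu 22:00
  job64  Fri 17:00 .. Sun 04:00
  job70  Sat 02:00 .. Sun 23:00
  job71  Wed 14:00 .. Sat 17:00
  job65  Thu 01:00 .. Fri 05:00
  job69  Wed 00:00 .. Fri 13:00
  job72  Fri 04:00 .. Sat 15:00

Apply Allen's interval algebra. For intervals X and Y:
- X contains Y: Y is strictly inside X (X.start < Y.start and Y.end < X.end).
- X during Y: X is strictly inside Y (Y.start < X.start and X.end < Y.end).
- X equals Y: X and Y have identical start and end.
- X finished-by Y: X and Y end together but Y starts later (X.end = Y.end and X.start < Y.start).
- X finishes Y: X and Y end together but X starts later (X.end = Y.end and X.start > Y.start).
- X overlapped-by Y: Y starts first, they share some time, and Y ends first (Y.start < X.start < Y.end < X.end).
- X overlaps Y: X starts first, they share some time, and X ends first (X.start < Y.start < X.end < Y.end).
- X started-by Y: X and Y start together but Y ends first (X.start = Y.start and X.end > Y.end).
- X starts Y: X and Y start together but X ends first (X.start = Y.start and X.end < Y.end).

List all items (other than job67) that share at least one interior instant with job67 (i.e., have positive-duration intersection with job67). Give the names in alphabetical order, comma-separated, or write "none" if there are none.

Target job67 = [Wed 02:00, Sat 02:00].
job64 [Fri 17:00, Sun 04:00] → overlapped-by → yes.
job65 [Thu 01:00, Fri 05:00] → during → yes.
job66 [Thu 04:00, Fri 20:00] → during → yes.
job68 [Tue 20:00, Wed 08:00] → overlaps → yes.
job69 [Wed 00:00, Fri 13:00] → overlaps → yes.
job70 [Sat 02:00, Sun 23:00] → met-by → no.
job71 [Wed 14:00, Sat 17:00] → overlapped-by → yes.
job72 [Fri 04:00, Sat 15:00] → overlapped-by → yes.
job73 [Wed 14:00, Thu 22:00] → during → yes.
job74 [Sat 02:00, Sun 04:00] → met-by → no.
Result: job64, job65, job66, job68, job69, job71, job72, job73.

job64, job65, job66, job68, job69, job71, job72, job73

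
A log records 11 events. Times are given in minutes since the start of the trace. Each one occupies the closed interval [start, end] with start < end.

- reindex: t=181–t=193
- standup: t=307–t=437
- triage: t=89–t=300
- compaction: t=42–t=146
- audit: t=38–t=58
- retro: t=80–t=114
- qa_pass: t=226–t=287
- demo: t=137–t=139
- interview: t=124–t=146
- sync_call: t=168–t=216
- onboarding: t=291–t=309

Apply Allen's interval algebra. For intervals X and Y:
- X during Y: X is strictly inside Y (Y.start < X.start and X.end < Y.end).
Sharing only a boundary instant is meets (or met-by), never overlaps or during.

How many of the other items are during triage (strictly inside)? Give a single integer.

5

Target triage = [t=89, t=300].
audit [t=38, t=58] → before → no.
compaction [t=42, t=146] → overlaps → no.
demo [t=137, t=139] → during → counts.
interview [t=124, t=146] → during → counts.
onboarding [t=291, t=309] → overlapped-by → no.
qa_pass [t=226, t=287] → during → counts.
reindex [t=181, t=193] → during → counts.
retro [t=80, t=114] → overlaps → no.
standup [t=307, t=437] → after → no.
sync_call [t=168, t=216] → during → counts.
Total: 5.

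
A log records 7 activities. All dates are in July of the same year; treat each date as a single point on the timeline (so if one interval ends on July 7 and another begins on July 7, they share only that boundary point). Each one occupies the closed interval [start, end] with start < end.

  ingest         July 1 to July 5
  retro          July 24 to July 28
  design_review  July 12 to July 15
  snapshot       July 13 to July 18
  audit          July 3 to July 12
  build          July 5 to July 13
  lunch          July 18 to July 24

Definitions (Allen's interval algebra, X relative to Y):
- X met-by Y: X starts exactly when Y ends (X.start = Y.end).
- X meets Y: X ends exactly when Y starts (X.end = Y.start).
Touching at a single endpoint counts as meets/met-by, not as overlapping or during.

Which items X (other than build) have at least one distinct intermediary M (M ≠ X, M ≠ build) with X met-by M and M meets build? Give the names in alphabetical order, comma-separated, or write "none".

none

Target build = [July 5, July 13].
Intermediaries M with M meets build: ingest.
Via ingest — items with X met-by ingest: none.
Union: none.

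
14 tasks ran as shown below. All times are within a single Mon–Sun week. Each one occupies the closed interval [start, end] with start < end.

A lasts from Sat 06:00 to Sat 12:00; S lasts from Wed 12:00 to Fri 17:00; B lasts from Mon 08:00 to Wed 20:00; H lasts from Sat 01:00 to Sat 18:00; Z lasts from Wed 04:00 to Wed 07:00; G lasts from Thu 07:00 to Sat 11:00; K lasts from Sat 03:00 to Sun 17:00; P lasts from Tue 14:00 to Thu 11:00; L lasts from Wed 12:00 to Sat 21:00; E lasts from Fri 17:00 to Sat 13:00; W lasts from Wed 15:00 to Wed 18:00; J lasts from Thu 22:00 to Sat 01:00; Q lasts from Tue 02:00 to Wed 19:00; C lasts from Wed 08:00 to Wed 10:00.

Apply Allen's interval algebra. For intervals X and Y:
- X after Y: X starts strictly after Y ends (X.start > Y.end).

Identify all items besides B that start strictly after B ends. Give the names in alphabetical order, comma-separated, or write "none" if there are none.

A, E, G, H, J, K

Target B = [Mon 08:00, Wed 20:00].
A [Sat 06:00, Sat 12:00] → after → yes.
C [Wed 08:00, Wed 10:00] → during → no.
E [Fri 17:00, Sat 13:00] → after → yes.
G [Thu 07:00, Sat 11:00] → after → yes.
H [Sat 01:00, Sat 18:00] → after → yes.
J [Thu 22:00, Sat 01:00] → after → yes.
K [Sat 03:00, Sun 17:00] → after → yes.
L [Wed 12:00, Sat 21:00] → overlapped-by → no.
P [Tue 14:00, Thu 11:00] → overlapped-by → no.
Q [Tue 02:00, Wed 19:00] → during → no.
S [Wed 12:00, Fri 17:00] → overlapped-by → no.
W [Wed 15:00, Wed 18:00] → during → no.
Z [Wed 04:00, Wed 07:00] → during → no.
Result: A, E, G, H, J, K.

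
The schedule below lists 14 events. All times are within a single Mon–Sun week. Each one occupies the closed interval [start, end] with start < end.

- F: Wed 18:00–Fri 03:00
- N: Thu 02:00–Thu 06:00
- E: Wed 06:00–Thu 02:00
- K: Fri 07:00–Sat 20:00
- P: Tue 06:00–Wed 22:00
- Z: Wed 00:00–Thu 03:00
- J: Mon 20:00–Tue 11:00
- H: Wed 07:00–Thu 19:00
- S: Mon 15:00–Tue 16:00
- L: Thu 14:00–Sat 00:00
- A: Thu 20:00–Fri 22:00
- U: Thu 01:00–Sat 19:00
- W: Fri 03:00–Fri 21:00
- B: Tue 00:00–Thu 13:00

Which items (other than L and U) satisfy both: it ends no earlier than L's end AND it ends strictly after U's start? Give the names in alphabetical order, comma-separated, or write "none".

Conditions: its end is no earlier than L's end (X.end >= Sat 00:00) AND its end is strictly after U's start (X.end > Thu 01:00).
A: end Fri 22:00 >= Sat 00:00? ✗; end Fri 22:00 > Thu 01:00? ✓ → no.
B: end Thu 13:00 >= Sat 00:00? ✗; end Thu 13:00 > Thu 01:00? ✓ → no.
E: end Thu 02:00 >= Sat 00:00? ✗; end Thu 02:00 > Thu 01:00? ✓ → no.
F: end Fri 03:00 >= Sat 00:00? ✗; end Fri 03:00 > Thu 01:00? ✓ → no.
H: end Thu 19:00 >= Sat 00:00? ✗; end Thu 19:00 > Thu 01:00? ✓ → no.
J: end Tue 11:00 >= Sat 00:00? ✗; end Tue 11:00 > Thu 01:00? ✗ → no.
K: end Sat 20:00 >= Sat 00:00? ✓; end Sat 20:00 > Thu 01:00? ✓ → yes.
N: end Thu 06:00 >= Sat 00:00? ✗; end Thu 06:00 > Thu 01:00? ✓ → no.
P: end Wed 22:00 >= Sat 00:00? ✗; end Wed 22:00 > Thu 01:00? ✗ → no.
S: end Tue 16:00 >= Sat 00:00? ✗; end Tue 16:00 > Thu 01:00? ✗ → no.
W: end Fri 21:00 >= Sat 00:00? ✗; end Fri 21:00 > Thu 01:00? ✓ → no.
Z: end Thu 03:00 >= Sat 00:00? ✗; end Thu 03:00 > Thu 01:00? ✓ → no.
Result: K.

K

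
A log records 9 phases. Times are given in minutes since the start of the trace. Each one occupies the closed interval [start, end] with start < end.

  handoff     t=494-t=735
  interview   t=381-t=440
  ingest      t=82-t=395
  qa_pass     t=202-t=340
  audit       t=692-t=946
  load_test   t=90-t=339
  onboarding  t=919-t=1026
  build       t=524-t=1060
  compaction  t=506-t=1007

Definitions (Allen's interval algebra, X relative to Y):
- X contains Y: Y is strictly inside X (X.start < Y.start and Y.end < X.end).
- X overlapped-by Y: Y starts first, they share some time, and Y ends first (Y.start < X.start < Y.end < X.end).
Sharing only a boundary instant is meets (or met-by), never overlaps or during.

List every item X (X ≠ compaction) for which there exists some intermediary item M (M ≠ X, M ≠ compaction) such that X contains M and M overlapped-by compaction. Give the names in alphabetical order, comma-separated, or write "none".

Target compaction = [t=506, t=1007].
Intermediaries M with M overlapped-by compaction: build, onboarding.
Via build — items with X contains build: none.
Via onboarding — items with X contains onboarding: build.
Union: build.

build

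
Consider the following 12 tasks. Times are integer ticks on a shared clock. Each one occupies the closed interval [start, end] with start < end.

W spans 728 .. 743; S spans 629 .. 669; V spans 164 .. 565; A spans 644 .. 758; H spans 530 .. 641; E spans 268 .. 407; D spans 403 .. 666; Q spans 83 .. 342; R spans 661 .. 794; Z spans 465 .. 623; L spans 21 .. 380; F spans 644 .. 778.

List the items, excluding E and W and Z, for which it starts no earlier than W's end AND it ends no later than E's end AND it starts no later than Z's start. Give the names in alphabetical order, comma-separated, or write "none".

Conditions: its start is no earlier than W's end (X.start >= 743) AND its end is no later than E's end (X.end <= 407) AND its start is no later than Z's start (X.start <= 465).
A: start 644 >= 743? ✗; end 758 <= 407? ✗; start 644 <= 465? ✗ → no.
D: start 403 >= 743? ✗; end 666 <= 407? ✗; start 403 <= 465? ✓ → no.
F: start 644 >= 743? ✗; end 778 <= 407? ✗; start 644 <= 465? ✗ → no.
H: start 530 >= 743? ✗; end 641 <= 407? ✗; start 530 <= 465? ✗ → no.
L: start 21 >= 743? ✗; end 380 <= 407? ✓; start 21 <= 465? ✓ → no.
Q: start 83 >= 743? ✗; end 342 <= 407? ✓; start 83 <= 465? ✓ → no.
R: start 661 >= 743? ✗; end 794 <= 407? ✗; start 661 <= 465? ✗ → no.
S: start 629 >= 743? ✗; end 669 <= 407? ✗; start 629 <= 465? ✗ → no.
V: start 164 >= 743? ✗; end 565 <= 407? ✗; start 164 <= 465? ✓ → no.
Result: none.

none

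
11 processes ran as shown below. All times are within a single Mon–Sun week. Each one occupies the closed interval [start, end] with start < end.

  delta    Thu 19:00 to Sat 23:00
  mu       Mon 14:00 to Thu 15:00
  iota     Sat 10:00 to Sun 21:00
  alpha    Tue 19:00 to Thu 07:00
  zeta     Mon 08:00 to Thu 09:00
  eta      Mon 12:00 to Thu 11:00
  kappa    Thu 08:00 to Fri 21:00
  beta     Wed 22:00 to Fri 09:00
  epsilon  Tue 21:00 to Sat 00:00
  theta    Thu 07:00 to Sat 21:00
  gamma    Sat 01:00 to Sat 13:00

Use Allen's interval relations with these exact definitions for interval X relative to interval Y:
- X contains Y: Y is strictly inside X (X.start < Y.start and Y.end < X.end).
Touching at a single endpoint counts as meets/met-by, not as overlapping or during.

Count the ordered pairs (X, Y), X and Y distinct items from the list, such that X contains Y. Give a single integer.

Checking all 110 ordered pairs for relation 'contains'; matching pairs in alphabetical order:
(delta, gamma): delta contains gamma ✓
(epsilon, beta): epsilon contains beta ✓
(epsilon, kappa): epsilon contains kappa ✓
(eta, alpha): eta contains alpha ✓
(mu, alpha): mu contains alpha ✓
(theta, gamma): theta contains gamma ✓
(theta, kappa): theta contains kappa ✓
(zeta, alpha): zeta contains alpha ✓
Count: 8.

8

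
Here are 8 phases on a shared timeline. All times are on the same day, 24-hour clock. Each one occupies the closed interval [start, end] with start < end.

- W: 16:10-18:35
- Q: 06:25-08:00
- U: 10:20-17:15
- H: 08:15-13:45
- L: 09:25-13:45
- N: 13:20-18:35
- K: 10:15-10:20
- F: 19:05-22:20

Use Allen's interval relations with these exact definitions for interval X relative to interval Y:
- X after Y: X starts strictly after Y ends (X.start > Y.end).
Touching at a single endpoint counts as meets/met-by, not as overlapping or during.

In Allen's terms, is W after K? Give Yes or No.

W = [16:10, 18:35], K = [10:15, 10:20].
Actual relation of W to K: after.
Asked whether 'after' holds → Yes.

Yes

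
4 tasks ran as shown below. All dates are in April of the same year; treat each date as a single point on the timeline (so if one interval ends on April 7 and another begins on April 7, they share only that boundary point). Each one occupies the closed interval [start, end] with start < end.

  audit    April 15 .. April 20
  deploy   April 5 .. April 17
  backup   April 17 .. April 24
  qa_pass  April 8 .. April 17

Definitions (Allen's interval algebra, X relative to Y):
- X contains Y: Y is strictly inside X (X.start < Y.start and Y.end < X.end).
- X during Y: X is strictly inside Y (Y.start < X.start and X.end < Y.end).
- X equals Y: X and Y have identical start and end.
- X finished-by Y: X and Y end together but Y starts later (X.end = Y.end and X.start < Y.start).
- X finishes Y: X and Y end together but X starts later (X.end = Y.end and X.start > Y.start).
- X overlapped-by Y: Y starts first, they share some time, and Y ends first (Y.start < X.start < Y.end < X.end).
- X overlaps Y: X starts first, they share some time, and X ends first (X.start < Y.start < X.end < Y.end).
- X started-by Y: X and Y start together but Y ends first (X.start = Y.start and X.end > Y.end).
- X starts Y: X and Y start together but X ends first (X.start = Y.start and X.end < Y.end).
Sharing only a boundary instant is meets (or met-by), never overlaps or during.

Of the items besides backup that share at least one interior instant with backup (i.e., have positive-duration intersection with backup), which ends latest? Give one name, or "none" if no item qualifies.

Target backup = [April 17, April 24].
audit [April 15, April 20] → overlaps → candidate.
deploy [April 5, April 17] → meets → excluded.
qa_pass [April 8, April 17] → meets → excluded.
Among candidates, latest end is April 20 → audit.

audit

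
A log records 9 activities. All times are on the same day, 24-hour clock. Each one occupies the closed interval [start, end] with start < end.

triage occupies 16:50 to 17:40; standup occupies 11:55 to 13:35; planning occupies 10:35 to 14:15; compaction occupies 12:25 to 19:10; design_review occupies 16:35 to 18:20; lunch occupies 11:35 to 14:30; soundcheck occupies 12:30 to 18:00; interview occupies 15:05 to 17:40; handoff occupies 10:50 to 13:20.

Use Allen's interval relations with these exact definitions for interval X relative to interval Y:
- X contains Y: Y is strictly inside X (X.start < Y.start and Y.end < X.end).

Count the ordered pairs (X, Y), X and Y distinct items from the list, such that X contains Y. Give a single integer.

Checking all 72 ordered pairs for relation 'contains'; matching pairs in alphabetical order:
(compaction, design_review): compaction contains design_review ✓
(compaction, interview): compaction contains interview ✓
(compaction, soundcheck): compaction contains soundcheck ✓
(compaction, triage): compaction contains triage ✓
(design_review, triage): design_review contains triage ✓
(lunch, standup): lunch contains standup ✓
(planning, handoff): planning contains handoff ✓
(planning, standup): planning contains standup ✓
(soundcheck, interview): soundcheck contains interview ✓
(soundcheck, triage): soundcheck contains triage ✓
Count: 10.

10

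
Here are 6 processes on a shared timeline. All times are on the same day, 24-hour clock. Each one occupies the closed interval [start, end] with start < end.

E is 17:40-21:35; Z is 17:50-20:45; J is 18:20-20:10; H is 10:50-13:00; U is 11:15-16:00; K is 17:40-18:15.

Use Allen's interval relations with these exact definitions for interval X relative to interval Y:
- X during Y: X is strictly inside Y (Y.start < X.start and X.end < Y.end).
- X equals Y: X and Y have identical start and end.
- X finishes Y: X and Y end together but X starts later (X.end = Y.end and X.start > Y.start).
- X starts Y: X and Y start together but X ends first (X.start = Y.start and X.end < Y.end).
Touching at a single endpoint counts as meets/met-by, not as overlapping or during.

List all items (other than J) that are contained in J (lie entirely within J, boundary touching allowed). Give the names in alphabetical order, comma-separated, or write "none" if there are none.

none

Target J = [18:20, 20:10].
E [17:40, 21:35] → contains → no.
H [10:50, 13:00] → before → no.
K [17:40, 18:15] → before → no.
U [11:15, 16:00] → before → no.
Z [17:50, 20:45] → contains → no.
Result: none.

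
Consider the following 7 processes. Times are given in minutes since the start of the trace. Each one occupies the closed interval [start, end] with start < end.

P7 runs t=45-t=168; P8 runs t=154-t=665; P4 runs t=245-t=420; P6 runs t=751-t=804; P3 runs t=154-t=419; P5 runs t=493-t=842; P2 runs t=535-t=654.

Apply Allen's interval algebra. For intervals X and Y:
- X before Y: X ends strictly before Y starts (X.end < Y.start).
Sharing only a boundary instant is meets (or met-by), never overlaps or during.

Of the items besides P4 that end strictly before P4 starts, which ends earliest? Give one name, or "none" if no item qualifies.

Target P4 = [t=245, t=420].
P2 [t=535, t=654] → after → excluded.
P3 [t=154, t=419] → overlaps → excluded.
P5 [t=493, t=842] → after → excluded.
P6 [t=751, t=804] → after → excluded.
P7 [t=45, t=168] → before → candidate.
P8 [t=154, t=665] → contains → excluded.
Among candidates, earliest end is t=168 → P7.

P7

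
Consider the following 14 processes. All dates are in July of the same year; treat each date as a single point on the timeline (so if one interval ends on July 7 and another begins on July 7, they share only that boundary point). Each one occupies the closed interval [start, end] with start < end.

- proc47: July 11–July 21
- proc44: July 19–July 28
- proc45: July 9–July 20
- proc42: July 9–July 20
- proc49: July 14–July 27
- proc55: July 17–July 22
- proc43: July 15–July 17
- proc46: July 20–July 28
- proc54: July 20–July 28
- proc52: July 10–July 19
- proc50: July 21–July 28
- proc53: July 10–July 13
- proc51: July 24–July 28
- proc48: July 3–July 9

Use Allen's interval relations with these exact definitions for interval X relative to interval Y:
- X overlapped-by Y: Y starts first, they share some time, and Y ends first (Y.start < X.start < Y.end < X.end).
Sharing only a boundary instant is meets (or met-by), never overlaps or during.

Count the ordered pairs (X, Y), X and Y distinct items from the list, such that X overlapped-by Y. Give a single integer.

26

Checking all 182 ordered pairs for relation 'overlapped-by'; matching pairs in alphabetical order:
(proc44, proc42): proc44 overlapped-by proc42 ✓
(proc44, proc45): proc44 overlapped-by proc45 ✓
(proc44, proc47): proc44 overlapped-by proc47 ✓
(proc44, proc49): proc44 overlapped-by proc49 ✓
(proc44, proc55): proc44 overlapped-by proc55 ✓
(proc46, proc47): proc46 overlapped-by proc47 ✓
(proc46, proc49): proc46 overlapped-by proc49 ✓
(proc46, proc55): proc46 overlapped-by proc55 ✓
(proc47, proc42): proc47 overlapped-by proc42 ✓
(proc47, proc45): proc47 overlapped-by proc45 ✓
(proc47, proc52): proc47 overlapped-by proc52 ✓
(proc47, proc53): proc47 overlapped-by proc53 ✓
(proc49, proc42): proc49 overlapped-by proc42 ✓
(proc49, proc45): proc49 overlapped-by proc45 ✓
(proc49, proc47): proc49 overlapped-by proc47 ✓
(proc49, proc52): proc49 overlapped-by proc52 ✓
(proc50, proc49): proc50 overlapped-by proc49 ✓
(proc50, proc55): proc50 overlapped-by proc55 ✓
(proc51, proc49): proc51 overlapped-by proc49 ✓
(proc54, proc47): proc54 overlapped-by proc47 ✓
(proc54, proc49): proc54 overlapped-by proc49 ✓
(proc54, proc55): proc54 overlapped-by proc55 ✓
(proc55, proc42): proc55 overlapped-by proc42 ✓
(proc55, proc45): proc55 overlapped-by proc45 ✓
... plus 2 further pairs not listed.
Count: 26.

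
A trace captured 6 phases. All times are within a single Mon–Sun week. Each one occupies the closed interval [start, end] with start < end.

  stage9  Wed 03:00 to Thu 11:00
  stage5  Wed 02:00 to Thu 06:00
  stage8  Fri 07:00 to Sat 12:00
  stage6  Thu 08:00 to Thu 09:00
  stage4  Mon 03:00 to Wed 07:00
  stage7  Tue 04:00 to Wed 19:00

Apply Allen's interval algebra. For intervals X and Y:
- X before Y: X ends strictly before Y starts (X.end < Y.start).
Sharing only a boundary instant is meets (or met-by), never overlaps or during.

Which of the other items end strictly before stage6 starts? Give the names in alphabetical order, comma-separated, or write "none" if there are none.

Target stage6 = [Thu 08:00, Thu 09:00].
stage4 [Mon 03:00, Wed 07:00] → before → yes.
stage5 [Wed 02:00, Thu 06:00] → before → yes.
stage7 [Tue 04:00, Wed 19:00] → before → yes.
stage8 [Fri 07:00, Sat 12:00] → after → no.
stage9 [Wed 03:00, Thu 11:00] → contains → no.
Result: stage4, stage5, stage7.

stage4, stage5, stage7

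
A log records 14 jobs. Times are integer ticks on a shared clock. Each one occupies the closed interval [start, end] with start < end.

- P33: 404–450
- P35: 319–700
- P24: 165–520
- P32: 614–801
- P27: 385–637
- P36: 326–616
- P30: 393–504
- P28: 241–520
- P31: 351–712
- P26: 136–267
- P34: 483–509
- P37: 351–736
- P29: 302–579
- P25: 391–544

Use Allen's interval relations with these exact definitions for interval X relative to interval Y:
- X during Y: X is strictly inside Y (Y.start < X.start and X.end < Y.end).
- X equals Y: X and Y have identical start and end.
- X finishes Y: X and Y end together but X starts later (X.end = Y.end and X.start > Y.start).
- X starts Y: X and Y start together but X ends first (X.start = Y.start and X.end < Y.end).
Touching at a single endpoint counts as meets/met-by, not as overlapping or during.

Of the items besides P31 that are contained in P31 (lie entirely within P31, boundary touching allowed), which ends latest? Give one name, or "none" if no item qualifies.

P27

Target P31 = [351, 712].
P24 [165, 520] → overlaps → excluded.
P25 [391, 544] → during → candidate.
P26 [136, 267] → before → excluded.
P27 [385, 637] → during → candidate.
P28 [241, 520] → overlaps → excluded.
P29 [302, 579] → overlaps → excluded.
P30 [393, 504] → during → candidate.
P32 [614, 801] → overlapped-by → excluded.
P33 [404, 450] → during → candidate.
P34 [483, 509] → during → candidate.
P35 [319, 700] → overlaps → excluded.
P36 [326, 616] → overlaps → excluded.
P37 [351, 736] → started-by → excluded.
Among candidates, latest end is 637 → P27.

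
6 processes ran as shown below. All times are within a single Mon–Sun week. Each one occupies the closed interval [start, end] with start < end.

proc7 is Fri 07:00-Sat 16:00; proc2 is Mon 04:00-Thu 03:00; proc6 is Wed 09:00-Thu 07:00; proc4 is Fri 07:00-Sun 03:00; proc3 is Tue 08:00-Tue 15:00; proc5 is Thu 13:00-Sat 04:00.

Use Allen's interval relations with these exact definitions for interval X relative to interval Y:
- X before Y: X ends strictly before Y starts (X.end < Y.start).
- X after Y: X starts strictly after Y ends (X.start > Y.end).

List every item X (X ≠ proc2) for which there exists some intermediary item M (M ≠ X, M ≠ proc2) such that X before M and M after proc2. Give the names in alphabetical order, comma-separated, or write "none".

Target proc2 = [Mon 04:00, Thu 03:00].
Intermediaries M with M after proc2: proc4, proc5, proc7.
Via proc4 — items with X before proc4: proc3, proc6.
Via proc5 — items with X before proc5: proc3, proc6.
Via proc7 — items with X before proc7: proc3, proc6.
Union: proc3, proc6.

proc3, proc6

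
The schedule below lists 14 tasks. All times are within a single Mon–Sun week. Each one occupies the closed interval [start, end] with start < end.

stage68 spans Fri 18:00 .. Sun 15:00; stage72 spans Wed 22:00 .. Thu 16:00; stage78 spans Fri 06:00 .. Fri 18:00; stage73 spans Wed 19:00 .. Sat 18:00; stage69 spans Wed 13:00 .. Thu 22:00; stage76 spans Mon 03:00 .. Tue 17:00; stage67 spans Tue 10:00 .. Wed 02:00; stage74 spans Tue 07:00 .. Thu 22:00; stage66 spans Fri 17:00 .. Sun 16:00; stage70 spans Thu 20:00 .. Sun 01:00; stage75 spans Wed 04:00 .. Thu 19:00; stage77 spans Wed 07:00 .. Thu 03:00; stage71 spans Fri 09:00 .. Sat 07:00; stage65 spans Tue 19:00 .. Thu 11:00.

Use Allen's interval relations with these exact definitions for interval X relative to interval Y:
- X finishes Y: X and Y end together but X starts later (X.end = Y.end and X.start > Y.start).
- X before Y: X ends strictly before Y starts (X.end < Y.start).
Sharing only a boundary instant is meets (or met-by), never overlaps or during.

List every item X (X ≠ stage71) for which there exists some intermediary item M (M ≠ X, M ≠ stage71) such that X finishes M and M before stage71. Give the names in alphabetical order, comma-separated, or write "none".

stage69

Target stage71 = [Fri 09:00, Sat 07:00].
Intermediaries M with M before stage71: stage65, stage67, stage69, stage72, stage74, stage75, stage76, stage77.
Via stage65 — items with X finishes stage65: none.
Via stage67 — items with X finishes stage67: none.
Via stage69 — items with X finishes stage69: none.
Via stage72 — items with X finishes stage72: none.
Via stage74 — items with X finishes stage74: stage69.
Via stage75 — items with X finishes stage75: none.
Via stage76 — items with X finishes stage76: none.
Via stage77 — items with X finishes stage77: none.
Union: stage69.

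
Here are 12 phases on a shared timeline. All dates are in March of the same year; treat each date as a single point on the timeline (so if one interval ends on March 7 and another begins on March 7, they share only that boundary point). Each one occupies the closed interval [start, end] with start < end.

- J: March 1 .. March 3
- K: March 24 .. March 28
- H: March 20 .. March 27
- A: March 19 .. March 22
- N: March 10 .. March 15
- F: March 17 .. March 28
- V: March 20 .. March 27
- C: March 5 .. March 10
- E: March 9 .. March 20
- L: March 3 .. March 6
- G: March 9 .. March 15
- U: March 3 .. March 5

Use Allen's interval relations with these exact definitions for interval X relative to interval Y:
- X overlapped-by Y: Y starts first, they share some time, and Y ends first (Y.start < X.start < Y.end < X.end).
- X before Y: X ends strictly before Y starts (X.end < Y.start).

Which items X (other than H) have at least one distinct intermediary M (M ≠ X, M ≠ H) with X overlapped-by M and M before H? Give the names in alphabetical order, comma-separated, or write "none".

C, E, G

Target H = [March 20, March 27].
Intermediaries M with M before H: C, G, J, L, N, U.
Via C — items with X overlapped-by C: E, G.
Via G — items with X overlapped-by G: none.
Via J — items with X overlapped-by J: none.
Via L — items with X overlapped-by L: C.
Via N — items with X overlapped-by N: none.
Via U — items with X overlapped-by U: none.
Union: C, E, G.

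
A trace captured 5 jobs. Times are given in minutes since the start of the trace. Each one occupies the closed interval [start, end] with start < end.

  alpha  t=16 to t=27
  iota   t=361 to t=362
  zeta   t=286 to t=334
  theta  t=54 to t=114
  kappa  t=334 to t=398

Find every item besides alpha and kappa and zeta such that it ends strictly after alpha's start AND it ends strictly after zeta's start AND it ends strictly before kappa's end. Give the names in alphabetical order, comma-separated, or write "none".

Conditions: its end is strictly after alpha's start (X.end > t=16) AND its end is strictly after zeta's start (X.end > t=286) AND its end is strictly before kappa's end (X.end < t=398).
iota: end t=362 > t=16? ✓; end t=362 > t=286? ✓; end t=362 < t=398? ✓ → yes.
theta: end t=114 > t=16? ✓; end t=114 > t=286? ✗; end t=114 < t=398? ✓ → no.
Result: iota.

iota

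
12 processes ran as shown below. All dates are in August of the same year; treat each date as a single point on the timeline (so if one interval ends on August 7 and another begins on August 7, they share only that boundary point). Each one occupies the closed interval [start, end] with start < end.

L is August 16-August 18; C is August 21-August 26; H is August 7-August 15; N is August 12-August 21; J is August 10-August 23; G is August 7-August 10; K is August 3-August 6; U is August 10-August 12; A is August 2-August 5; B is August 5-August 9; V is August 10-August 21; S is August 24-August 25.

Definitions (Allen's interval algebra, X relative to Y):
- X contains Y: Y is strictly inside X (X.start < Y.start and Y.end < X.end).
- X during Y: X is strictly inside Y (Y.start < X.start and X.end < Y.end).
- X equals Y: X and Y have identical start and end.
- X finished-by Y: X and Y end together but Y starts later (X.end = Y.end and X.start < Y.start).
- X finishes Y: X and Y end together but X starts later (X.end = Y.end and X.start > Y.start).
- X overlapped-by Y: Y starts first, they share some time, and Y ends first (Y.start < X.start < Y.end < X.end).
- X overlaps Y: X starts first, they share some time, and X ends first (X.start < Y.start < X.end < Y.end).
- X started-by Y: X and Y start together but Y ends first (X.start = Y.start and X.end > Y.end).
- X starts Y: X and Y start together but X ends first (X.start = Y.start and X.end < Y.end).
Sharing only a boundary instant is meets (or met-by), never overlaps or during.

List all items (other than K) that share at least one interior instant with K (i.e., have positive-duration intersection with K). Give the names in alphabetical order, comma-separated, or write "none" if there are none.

A, B

Target K = [August 3, August 6].
A [August 2, August 5] → overlaps → yes.
B [August 5, August 9] → overlapped-by → yes.
C [August 21, August 26] → after → no.
G [August 7, August 10] → after → no.
H [August 7, August 15] → after → no.
J [August 10, August 23] → after → no.
L [August 16, August 18] → after → no.
N [August 12, August 21] → after → no.
S [August 24, August 25] → after → no.
U [August 10, August 12] → after → no.
V [August 10, August 21] → after → no.
Result: A, B.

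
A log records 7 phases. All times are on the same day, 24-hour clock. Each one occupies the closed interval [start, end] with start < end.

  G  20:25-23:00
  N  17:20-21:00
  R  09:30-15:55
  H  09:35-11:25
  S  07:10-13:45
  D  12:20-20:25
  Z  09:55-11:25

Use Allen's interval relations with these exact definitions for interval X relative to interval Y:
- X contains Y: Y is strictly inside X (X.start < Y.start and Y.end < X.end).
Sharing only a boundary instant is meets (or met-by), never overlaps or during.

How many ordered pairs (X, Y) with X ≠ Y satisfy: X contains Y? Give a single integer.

Checking all 42 ordered pairs for relation 'contains'; matching pairs in alphabetical order:
(R, H): R contains H ✓
(R, Z): R contains Z ✓
(S, H): S contains H ✓
(S, Z): S contains Z ✓
Count: 4.

4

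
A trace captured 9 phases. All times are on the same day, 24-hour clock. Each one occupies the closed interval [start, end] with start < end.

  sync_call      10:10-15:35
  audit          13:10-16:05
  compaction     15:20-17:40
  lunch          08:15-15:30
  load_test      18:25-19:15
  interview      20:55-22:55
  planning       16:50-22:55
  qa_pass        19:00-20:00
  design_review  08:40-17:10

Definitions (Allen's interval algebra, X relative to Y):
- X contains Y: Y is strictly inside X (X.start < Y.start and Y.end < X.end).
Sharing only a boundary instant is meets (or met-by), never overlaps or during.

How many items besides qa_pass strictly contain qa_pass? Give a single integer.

1

Target qa_pass = [19:00, 20:00].
audit [13:10, 16:05] → before → no.
compaction [15:20, 17:40] → before → no.
design_review [08:40, 17:10] → before → no.
interview [20:55, 22:55] → after → no.
load_test [18:25, 19:15] → overlaps → no.
lunch [08:15, 15:30] → before → no.
planning [16:50, 22:55] → contains → counts.
sync_call [10:10, 15:35] → before → no.
Total: 1.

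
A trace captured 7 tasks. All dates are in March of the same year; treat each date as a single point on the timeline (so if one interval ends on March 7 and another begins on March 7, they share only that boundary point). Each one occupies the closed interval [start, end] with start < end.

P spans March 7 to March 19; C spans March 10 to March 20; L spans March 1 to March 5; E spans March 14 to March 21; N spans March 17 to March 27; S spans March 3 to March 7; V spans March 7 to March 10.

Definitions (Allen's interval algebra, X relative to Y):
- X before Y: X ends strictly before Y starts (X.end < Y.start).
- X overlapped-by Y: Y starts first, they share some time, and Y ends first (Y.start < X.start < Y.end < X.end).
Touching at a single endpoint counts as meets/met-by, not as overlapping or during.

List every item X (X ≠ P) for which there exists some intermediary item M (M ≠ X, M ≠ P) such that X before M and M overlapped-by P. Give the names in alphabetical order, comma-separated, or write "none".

L, S, V

Target P = [March 7, March 19].
Intermediaries M with M overlapped-by P: C, E, N.
Via C — items with X before C: L, S.
Via E — items with X before E: L, S, V.
Via N — items with X before N: L, S, V.
Union: L, S, V.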